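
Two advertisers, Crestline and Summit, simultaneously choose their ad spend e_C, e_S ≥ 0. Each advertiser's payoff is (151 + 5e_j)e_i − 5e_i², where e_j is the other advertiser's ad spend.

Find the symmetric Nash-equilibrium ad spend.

30.2

Crestline's payoff is (151 + 5e_S)e_C − 5e_C².
∂π/∂e_C = 151 + 5e_S − 10e_C = 0, so e_C = 15.1 + 0.5e_S.
By symmetry e_S = e_C; substituting into the reaction function, 0.5e_C = 15.1 and e_C = 30.2.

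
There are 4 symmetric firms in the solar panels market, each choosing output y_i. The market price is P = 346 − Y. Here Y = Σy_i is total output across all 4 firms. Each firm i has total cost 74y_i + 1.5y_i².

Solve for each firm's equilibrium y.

34

A representative firm's profit is π_i = y_i(346 − Y) − 74y_i − 1.5y_i², with Y = y_i + Σ_{j≠i} y_j.
First-order condition: 272 − 5y_i − Σ_{j≠i} y_j = 0.
Imposing symmetry (y_j = y for all j) turns Σ_{j≠i} y_j into 3y, so 272 = 8y and y = 34.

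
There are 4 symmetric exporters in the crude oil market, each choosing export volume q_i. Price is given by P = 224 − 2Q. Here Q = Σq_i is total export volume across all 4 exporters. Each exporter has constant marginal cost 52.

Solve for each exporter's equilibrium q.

A representative exporter's profit is π_i = q_i(224 − 2Q) − 52q_i, with Q = q_i + Σ_{j≠i} q_j.
First-order condition: 172 − 4q_i − 2Σ_{j≠i} q_j = 0.
With identical exporters, set every q_j = q: then 172 − 4q − 6q = 0, i.e. q = 172/10 = 17.2.

17.2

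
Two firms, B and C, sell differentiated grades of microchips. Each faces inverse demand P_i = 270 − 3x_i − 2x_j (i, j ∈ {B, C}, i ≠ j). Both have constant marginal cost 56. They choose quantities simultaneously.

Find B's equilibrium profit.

Firm B's profit: π = x_B(270 − 3x_B − 2x_C) − 56x_B.
∂π/∂x_B = 214 − 6x_B − 2x_C = 0 ⇒ x_B = 107/3 − (1/3)x_C.
The game is symmetric, so in equilibrium x_C = x_B: the reaction function gives (4/3)x_B = 107/3, hence x_B = 26.75.
P_B = 270 − 3·26.75 − 2·26.75 = 136.25.
Profit = (136.25 − 56)·26.75 = 2146.6875.

2146.6875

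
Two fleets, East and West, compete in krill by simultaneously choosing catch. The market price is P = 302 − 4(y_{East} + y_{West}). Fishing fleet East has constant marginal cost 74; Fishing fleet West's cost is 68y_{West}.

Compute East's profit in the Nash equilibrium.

Fishing fleet East's profit: π = y_{East}(302 − 4(y_{East} + y_{West})) − 74y_{East}.
∂π/∂y_{East} = 228 − 8y_{East} − 4y_{West} = 0, so y_{East} = 28.5 − 0.5y_{West}.
By the same steps for West: y_{West} = 29.25 − 0.5y_{East}.
Plugging y_{West} into East's best response: y_{East} = 28.5 − 0.5(29.25 − 0.5y_{East}) ⇒ 0.75y_{East} = 13.875, so y_{East} = 18.5.
Then y_{West} = 29.25 − 0.5·18.5 = 20.
Price P = 302 − 4·38.5 = 148.
East's profit: (148 − 74)·18.5 = 1369.

1369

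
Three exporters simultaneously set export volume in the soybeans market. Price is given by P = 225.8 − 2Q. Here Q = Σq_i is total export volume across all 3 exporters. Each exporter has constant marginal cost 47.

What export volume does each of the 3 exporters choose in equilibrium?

22.35

A representative exporter's profit is π_i = q_i(225.8 − 2Q) − 47q_i, with Q = q_i + Σ_{j≠i} q_j.
First-order condition: 178.8 − 4q_i − 2Σ_{j≠i} q_j = 0.
With identical exporters, set every q_j = q: then 178.8 − 4q − 4q = 0, i.e. q = 178.8/8 = 22.35.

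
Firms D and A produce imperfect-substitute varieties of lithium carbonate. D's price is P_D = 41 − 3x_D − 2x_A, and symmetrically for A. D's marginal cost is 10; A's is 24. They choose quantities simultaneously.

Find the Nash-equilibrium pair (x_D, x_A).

Firm D's profit: π = x_D(41 − 3x_D − 2x_A) − 10x_D.
∂π/∂x_D = 31 − 6x_D − 2x_A = 0 ⇒ x_D = 31/6 − (1/3)x_A.
Similarly x_A = 17/6 − (1/3)x_D.
Plugging x_A into D's best response: x_D = 31/6 − (1/3)(17/6 − (1/3)x_D) ⇒ (8/9)x_D = 38/9, so x_D = 4.75.
Then x_A = 17/6 − (1/3)·4.75 = 1.25.

4.75, 1.25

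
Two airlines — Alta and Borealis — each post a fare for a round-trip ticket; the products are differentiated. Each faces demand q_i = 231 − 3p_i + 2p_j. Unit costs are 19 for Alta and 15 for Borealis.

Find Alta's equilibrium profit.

Alta's profit: π = (p_{Alta} − 19)(231 − 3p_{Alta} + 2p_{Borealis}).
∂π/∂p_{Alta} = 288 − 6p_{Alta} + 2p_{Borealis} = 0 ⇒ p_{Alta} = 48 + (1/3)p_{Borealis}.
Similarly p_{Borealis} = 46 + (1/3)p_{Alta}.
Solving the two reaction functions simultaneously: (1 − (1/3)(1/3))p_{Alta} = 48 + (1/3)·46, so (8/9)p_{Alta} = 190/3 and p_{Alta} = 71.25.
Then p_{Borealis} = 46 + (1/3)·71.25 = 69.75.
q_{Alta} = 231 − 3·71.25 + 2·69.75 = 156.75.
Profit = (71.25 − 19)·156.75 = 8190.1875.

8190.1875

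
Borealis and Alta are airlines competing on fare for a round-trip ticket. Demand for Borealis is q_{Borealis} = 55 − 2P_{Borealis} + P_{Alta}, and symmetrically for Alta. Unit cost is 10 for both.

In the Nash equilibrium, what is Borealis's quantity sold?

Borealis's profit: π = (P_{Borealis} − 10)(55 − 2P_{Borealis} + P_{Alta}).
∂π/∂P_{Borealis} = 75 − 4P_{Borealis} + P_{Alta} = 0 ⇒ P_{Borealis} = 18.75 + 0.25P_{Alta}.
The game is symmetric, so in equilibrium P_{Alta} = P_{Borealis}: the reaction function gives 0.75P_{Borealis} = 18.75, hence P_{Borealis} = 25.
q_{Borealis} = 55 − 2·25 + 25 = 30.

30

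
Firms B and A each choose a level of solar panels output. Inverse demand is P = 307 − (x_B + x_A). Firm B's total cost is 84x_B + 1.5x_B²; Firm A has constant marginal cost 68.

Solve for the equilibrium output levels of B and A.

Firm B's profit: π = x_B(307 − (x_B + x_A)) − 84x_B − 1.5x_B².
∂π/∂x_B = 223 − 5x_B − x_A = 0, so x_B = 44.6 − 0.2x_A.
For A: ∂π/∂x_A = 239 − 2x_A − x_B = 0 ⇒ x_A = 119.5 − 0.5x_B.
Plugging x_A into B's best response: x_B = 44.6 − 0.2(119.5 − 0.5x_B) ⇒ 0.9x_B = 20.7, so x_B = 23.
Then x_A = 119.5 − 0.5·23 = 108.

23, 108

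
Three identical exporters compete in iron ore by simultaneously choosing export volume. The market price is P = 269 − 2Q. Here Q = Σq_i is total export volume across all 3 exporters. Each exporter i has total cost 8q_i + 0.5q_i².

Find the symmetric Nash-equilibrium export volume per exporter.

29

A representative exporter's profit is π_i = q_i(269 − 2Q) − 8q_i − 0.5q_i², with Q = q_i + Σ_{j≠i} q_j.
First-order condition: 261 − 5q_i − 2Σ_{j≠i} q_j = 0.
Imposing symmetry (q_j = q for all j) turns Σ_{j≠i} q_j into 2q, so 261 = 9q and q = 29.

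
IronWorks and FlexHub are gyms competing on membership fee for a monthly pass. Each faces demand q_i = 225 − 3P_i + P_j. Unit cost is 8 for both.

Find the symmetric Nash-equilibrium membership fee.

IronWorks's profit: π = (P_{IronWorks} − 8)(225 − 3P_{IronWorks} + P_{FlexHub}).
∂π/∂P_{IronWorks} = 249 − 6P_{IronWorks} + P_{FlexHub} = 0 ⇒ P_{IronWorks} = 41.5 + (1/6)P_{FlexHub}.
The game is symmetric, so in equilibrium P_{FlexHub} = P_{IronWorks}: the reaction function gives (5/6)P_{IronWorks} = 41.5, hence P_{IronWorks} = 49.8.

49.8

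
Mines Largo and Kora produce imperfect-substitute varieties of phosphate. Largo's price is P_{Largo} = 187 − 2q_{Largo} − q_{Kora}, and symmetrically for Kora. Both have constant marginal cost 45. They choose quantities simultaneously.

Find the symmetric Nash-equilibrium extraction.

Mine Largo's profit: π = q_{Largo}(187 − 2q_{Largo} − q_{Kora}) − 45q_{Largo}.
∂π/∂q_{Largo} = 142 − 4q_{Largo} − q_{Kora} = 0 ⇒ q_{Largo} = 35.5 − 0.25q_{Kora}.
By symmetry q_{Kora} = q_{Largo}; substituting into the reaction function, 1.25q_{Largo} = 35.5 and q_{Largo} = 28.4.

28.4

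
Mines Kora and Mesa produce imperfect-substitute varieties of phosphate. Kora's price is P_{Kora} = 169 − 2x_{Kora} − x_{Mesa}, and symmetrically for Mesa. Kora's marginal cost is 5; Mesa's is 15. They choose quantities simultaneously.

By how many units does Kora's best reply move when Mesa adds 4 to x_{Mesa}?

Mine Kora's profit: π = x_{Kora}(169 − 2x_{Kora} − x_{Mesa}) − 5x_{Kora}.
∂π/∂x_{Kora} = 164 − 4x_{Kora} − x_{Mesa} = 0 ⇒ x_{Kora} = 41 − 0.25x_{Mesa}.
The reaction-function slope is −0.25, so a 4-unit rise in x_{Mesa} moves x_{Kora} by −0.25 × 4 = −1. Kora's best response falls — the actions are strategic substitutes.

-1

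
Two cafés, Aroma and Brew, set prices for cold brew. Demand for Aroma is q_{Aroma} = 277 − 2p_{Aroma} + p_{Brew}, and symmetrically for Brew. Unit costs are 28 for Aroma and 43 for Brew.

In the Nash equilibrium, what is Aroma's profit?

14450

Aroma's profit: π = (p_{Aroma} − 28)(277 − 2p_{Aroma} + p_{Brew}).
∂π/∂p_{Aroma} = 333 − 4p_{Aroma} + p_{Brew} = 0 ⇒ p_{Aroma} = 83.25 + 0.25p_{Brew}.
Similarly p_{Brew} = 90.75 + 0.25p_{Aroma}.
Solving the two reaction functions simultaneously: (1 − (0.25)(0.25))p_{Aroma} = 83.25 + 0.25·90.75, so 0.9375p_{Aroma} = 105.9375 and p_{Aroma} = 113.
Then p_{Brew} = 90.75 + 0.25·113 = 119.
q_{Aroma} = 277 − 2·113 + 119 = 170.
Profit = (113 − 28)·170 = 14450.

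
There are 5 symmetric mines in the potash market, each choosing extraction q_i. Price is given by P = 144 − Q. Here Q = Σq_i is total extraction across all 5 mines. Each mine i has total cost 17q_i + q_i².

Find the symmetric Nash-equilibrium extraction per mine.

15.875

A representative mine's profit is π_i = q_i(144 − Q) − 17q_i − q_i², with Q = q_i + Σ_{j≠i} q_j.
First-order condition: 127 − 4q_i − Σ_{j≠i} q_j = 0.
In a symmetric equilibrium every mine chooses the same q, so Σ_{j≠i} q_j = 4q. The condition becomes 127 − 8q = 0, giving q = 127/8 = 15.875.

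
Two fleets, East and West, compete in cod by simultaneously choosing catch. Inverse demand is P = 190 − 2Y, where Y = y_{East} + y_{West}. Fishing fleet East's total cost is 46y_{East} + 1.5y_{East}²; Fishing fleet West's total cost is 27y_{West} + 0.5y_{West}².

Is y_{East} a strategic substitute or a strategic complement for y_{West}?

Fishing fleet East's profit: π = y_{East}(190 − 2(y_{East} + y_{West})) − 46y_{East} − 1.5y_{East}².
∂π/∂y_{East} = 144 − 7y_{East} − 2y_{West} = 0, so y_{East} = 144/7 − (2/7)y_{West}.
The best-response slope dy_{East}/dy_{West} = −2/7 < 0: the reaction function is downward-sloping, so the choices are strategic substitutes.

strategic substitutes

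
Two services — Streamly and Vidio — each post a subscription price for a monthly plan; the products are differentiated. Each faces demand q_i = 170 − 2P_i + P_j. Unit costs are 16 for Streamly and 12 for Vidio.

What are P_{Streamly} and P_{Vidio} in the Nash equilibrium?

Streamly's profit: π = (P_{Streamly} − 16)(170 − 2P_{Streamly} + P_{Vidio}).
∂π/∂P_{Streamly} = 202 − 4P_{Streamly} + P_{Vidio} = 0 ⇒ P_{Streamly} = 50.5 + 0.25P_{Vidio}.
Similarly P_{Vidio} = 48.5 + 0.25P_{Streamly}.
Solving the two reaction functions simultaneously: (1 − (0.25)(0.25))P_{Streamly} = 50.5 + 0.25·48.5, so 0.9375P_{Streamly} = 62.625 and P_{Streamly} = 66.8.
Then P_{Vidio} = 48.5 + 0.25·66.8 = 65.2.

66.8, 65.2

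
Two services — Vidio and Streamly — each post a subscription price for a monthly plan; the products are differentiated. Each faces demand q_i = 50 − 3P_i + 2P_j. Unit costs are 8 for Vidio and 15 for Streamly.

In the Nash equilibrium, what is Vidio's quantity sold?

35.4375

Vidio's profit: π = (P_{Vidio} − 8)(50 − 3P_{Vidio} + 2P_{Streamly}).
∂π/∂P_{Vidio} = 74 − 6P_{Vidio} + 2P_{Streamly} = 0 ⇒ P_{Vidio} = 37/3 + (1/3)P_{Streamly}.
Similarly P_{Streamly} = 95/6 + (1/3)P_{Vidio}.
Solving the two reaction functions simultaneously: (1 − (1/3)(1/3))P_{Vidio} = 37/3 + (1/3)·(95/6), so (8/9)P_{Vidio} = 317/18 and P_{Vidio} = 19.8125.
Then P_{Streamly} = 95/6 + (1/3)·19.8125 = 22.4375.
q_{Vidio} = 50 − 3·19.8125 + 2·22.4375 = 35.4375.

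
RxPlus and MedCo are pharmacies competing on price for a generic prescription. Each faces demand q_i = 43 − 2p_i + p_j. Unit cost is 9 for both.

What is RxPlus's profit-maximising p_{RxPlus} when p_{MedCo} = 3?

RxPlus's profit: π = (p_{RxPlus} − 9)(43 − 2p_{RxPlus} + p_{MedCo}).
∂π/∂p_{RxPlus} = 61 − 4p_{RxPlus} + p_{MedCo} = 0 ⇒ p_{RxPlus} = 15.25 + 0.25p_{MedCo}.
At p_{MedCo} = 3: p_{RxPlus} = 15.25 + 0.25·3 = 16.

16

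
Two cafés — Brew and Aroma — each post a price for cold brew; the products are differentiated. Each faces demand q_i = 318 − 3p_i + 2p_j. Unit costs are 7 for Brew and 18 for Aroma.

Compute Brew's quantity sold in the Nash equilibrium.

239.4375

Brew's profit: π = (p_{Brew} − 7)(318 − 3p_{Brew} + 2p_{Aroma}).
∂π/∂p_{Brew} = 339 − 6p_{Brew} + 2p_{Aroma} = 0 ⇒ p_{Brew} = 56.5 + (1/3)p_{Aroma}.
Similarly p_{Aroma} = 62 + (1/3)p_{Brew}.
Plugging p_{Aroma} into Brew's best response: p_{Brew} = 56.5 + (1/3)(62 + (1/3)p_{Brew}) ⇒ (8/9)p_{Brew} = 463/6, so p_{Brew} = 86.8125.
Then p_{Aroma} = 62 + (1/3)·86.8125 = 90.9375.
q_{Brew} = 318 − 3·86.8125 + 2·90.9375 = 239.4375.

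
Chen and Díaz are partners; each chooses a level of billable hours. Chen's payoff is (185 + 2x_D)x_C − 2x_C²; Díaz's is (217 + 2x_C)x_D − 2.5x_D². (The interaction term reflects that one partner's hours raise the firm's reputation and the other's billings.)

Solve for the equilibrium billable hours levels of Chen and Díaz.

84.9375, 77.375

Expanding Chen's payoff: 185x_C + 2x_Dx_C − 2x_C².
∂π/∂x_C = 185 + 2x_D − 4x_C = 0, so x_C = 46.25 + 0.5x_D.
Likewise for Díaz: x_D = 43.4 + 0.4x_C.
Plugging x_D into Chen's best response: x_C = 46.25 + 0.5(43.4 + 0.4x_C) ⇒ 0.8x_C = 67.95, so x_C = 84.9375.
Then x_D = 43.4 + 0.4·84.9375 = 77.375.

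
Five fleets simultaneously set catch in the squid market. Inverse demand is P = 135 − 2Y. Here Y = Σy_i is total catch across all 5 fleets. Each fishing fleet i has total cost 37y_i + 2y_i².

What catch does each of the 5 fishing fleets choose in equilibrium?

6.125

A representative fishing fleet's profit is π_i = y_i(135 − 2Y) − 37y_i − 2y_i², with Y = y_i + Σ_{j≠i} y_j.
First-order condition: 98 − 8y_i − 2Σ_{j≠i} y_j = 0.
Imposing symmetry (y_j = y for all j) turns Σ_{j≠i} y_j into 4y, so 98 = 16y and y = 6.125.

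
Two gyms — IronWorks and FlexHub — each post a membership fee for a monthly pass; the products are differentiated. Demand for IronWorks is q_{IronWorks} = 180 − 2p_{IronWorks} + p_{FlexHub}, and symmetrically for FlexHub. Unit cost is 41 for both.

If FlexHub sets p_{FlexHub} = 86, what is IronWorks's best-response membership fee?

87

IronWorks's profit: π = (p_{IronWorks} − 41)(180 − 2p_{IronWorks} + p_{FlexHub}).
∂π/∂p_{IronWorks} = 262 − 4p_{IronWorks} + p_{FlexHub} = 0 ⇒ p_{IronWorks} = 65.5 + 0.25p_{FlexHub}.
At p_{FlexHub} = 86: p_{IronWorks} = 65.5 + 0.25·86 = 87.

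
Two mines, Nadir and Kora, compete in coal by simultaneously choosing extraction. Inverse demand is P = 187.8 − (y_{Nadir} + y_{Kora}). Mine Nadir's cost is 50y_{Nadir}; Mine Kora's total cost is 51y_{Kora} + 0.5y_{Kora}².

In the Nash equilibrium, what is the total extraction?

Mine Nadir's profit: π = y_{Nadir}(187.8 − (y_{Nadir} + y_{Kora})) − 50y_{Nadir}.
∂π/∂y_{Nadir} = 137.8 − 2y_{Nadir} − y_{Kora} = 0, so y_{Nadir} = 68.9 − 0.5y_{Kora}.
For Kora: ∂π/∂y_{Kora} = 136.8 − 3y_{Kora} − y_{Nadir} = 0 ⇒ y_{Kora} = 45.6 − (1/3)y_{Nadir}.
Plugging y_{Kora} into Nadir's best response: y_{Nadir} = 68.9 − 0.5(45.6 − (1/3)y_{Nadir}) ⇒ (5/6)y_{Nadir} = 46.1, so y_{Nadir} = 55.32.
Then y_{Kora} = 45.6 − (1/3)·55.32 = 27.16.
Total extraction: 55.32 + 27.16 = 82.48.

82.48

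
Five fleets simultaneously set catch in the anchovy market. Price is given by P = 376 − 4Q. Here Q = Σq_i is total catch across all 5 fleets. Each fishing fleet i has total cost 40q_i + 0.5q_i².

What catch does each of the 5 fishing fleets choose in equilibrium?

A representative fishing fleet's profit is π_i = q_i(376 − 4Q) − 40q_i − 0.5q_i², with Q = q_i + Σ_{j≠i} q_j.
First-order condition: 336 − 9q_i − 4Σ_{j≠i} q_j = 0.
In a symmetric equilibrium every fishing fleet chooses the same q, so Σ_{j≠i} q_j = 4q. The condition becomes 336 − 25q = 0, giving q = 336/25 = 13.44.

13.44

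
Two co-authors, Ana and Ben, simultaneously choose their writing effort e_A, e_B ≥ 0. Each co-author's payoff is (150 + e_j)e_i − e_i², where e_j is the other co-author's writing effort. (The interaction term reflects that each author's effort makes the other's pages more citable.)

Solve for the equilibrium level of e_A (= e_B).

Ana's payoff is (150 + e_B)e_A − e_A².
∂π/∂e_A = 150 + e_B − 2e_A = 0, so e_A = 75 + 0.5e_B.
The game is symmetric, so in equilibrium e_B = e_A: the reaction function gives 0.5e_A = 75, hence e_A = 150.

150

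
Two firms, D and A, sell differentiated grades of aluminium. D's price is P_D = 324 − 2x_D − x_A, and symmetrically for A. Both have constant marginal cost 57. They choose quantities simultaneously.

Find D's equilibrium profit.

5703.12

Firm D's profit: π = x_D(324 − 2x_D − x_A) − 57x_D.
∂π/∂x_D = 267 − 4x_D − x_A = 0 ⇒ x_D = 66.75 − 0.25x_A.
Setting x_D = x_A in the reaction function: x_D = 66.75 − 0.25x_D, so x_D = 66.75 / 1.25 = 53.4.
P_D = 324 − 2·53.4 − 53.4 = 163.8.
Profit = (163.8 − 57)·53.4 = 5703.12.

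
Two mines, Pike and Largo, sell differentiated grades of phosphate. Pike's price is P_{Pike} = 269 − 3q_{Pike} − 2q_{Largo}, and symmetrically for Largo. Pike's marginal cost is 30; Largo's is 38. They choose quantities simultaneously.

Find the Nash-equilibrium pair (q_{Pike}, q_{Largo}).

Mine Pike's profit: π = q_{Pike}(269 − 3q_{Pike} − 2q_{Largo}) − 30q_{Pike}.
∂π/∂q_{Pike} = 239 − 6q_{Pike} − 2q_{Largo} = 0 ⇒ q_{Pike} = 239/6 − (1/3)q_{Largo}.
Similarly q_{Largo} = 38.5 − (1/3)q_{Pike}.
Substituting the second reaction function into the first: q_{Pike} = 239/6 − (1/3)(38.5 − (1/3)q_{Pike}), which gives (8/9)q_{Pike} = 27 ⇒ q_{Pike} = 30.375.
Then q_{Largo} = 38.5 − (1/3)·30.375 = 28.375.

30.375, 28.375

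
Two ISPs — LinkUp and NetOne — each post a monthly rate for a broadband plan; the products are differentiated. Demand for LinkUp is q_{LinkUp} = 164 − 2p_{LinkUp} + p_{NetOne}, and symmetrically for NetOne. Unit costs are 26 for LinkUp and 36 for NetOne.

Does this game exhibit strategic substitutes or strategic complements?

strategic complements

LinkUp's profit: π = (p_{LinkUp} − 26)(164 − 2p_{LinkUp} + p_{NetOne}).
∂π/∂p_{LinkUp} = 216 − 4p_{LinkUp} + p_{NetOne} = 0 ⇒ p_{LinkUp} = 54 + 0.25p_{NetOne}.
The best-response slope dp_{LinkUp}/dp_{NetOne} = 0.25 > 0: the reaction function is upward-sloping, so the choices are strategic complements.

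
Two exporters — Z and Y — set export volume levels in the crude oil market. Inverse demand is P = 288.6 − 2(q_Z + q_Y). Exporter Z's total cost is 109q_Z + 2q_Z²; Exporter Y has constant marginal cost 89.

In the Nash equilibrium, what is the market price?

Exporter Z's profit: π = q_Z(288.6 − 2(q_Z + q_Y)) − 109q_Z − 2q_Z².
∂π/∂q_Z = 179.6 − 8q_Z − 2q_Y = 0, so q_Z = 22.45 − 0.25q_Y.
For Y: ∂π/∂q_Y = 199.6 − 4q_Y − 2q_Z = 0 ⇒ q_Y = 49.9 − 0.5q_Z.
Plugging q_Y into Z's best response: q_Z = 22.45 − 0.25(49.9 − 0.5q_Z) ⇒ 0.875q_Z = 9.975, so q_Z = 11.4.
Then q_Y = 49.9 − 0.5·11.4 = 44.2.
Equilibrium price: P = 288.6 − 2·55.6 = 177.4.

177.4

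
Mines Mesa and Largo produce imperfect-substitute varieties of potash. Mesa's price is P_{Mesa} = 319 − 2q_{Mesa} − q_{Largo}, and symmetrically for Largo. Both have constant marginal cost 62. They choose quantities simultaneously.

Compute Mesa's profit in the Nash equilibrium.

5283.92

Mine Mesa's profit: π = q_{Mesa}(319 − 2q_{Mesa} − q_{Largo}) − 62q_{Mesa}.
∂π/∂q_{Mesa} = 257 − 4q_{Mesa} − q_{Largo} = 0 ⇒ q_{Mesa} = 64.25 − 0.25q_{Largo}.
The game is symmetric, so in equilibrium q_{Largo} = q_{Mesa}: the reaction function gives 1.25q_{Mesa} = 64.25, hence q_{Mesa} = 51.4.
P_{Mesa} = 319 − 2·51.4 − 51.4 = 164.8.
Profit = (164.8 − 62)·51.4 = 5283.92.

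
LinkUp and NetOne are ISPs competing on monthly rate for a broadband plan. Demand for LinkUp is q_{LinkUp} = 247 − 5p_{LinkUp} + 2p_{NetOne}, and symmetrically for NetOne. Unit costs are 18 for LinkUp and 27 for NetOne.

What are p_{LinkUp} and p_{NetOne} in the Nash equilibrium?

43.0625, 46.8125

LinkUp's profit: π = (p_{LinkUp} − 18)(247 − 5p_{LinkUp} + 2p_{NetOne}).
∂π/∂p_{LinkUp} = 337 − 10p_{LinkUp} + 2p_{NetOne} = 0 ⇒ p_{LinkUp} = 33.7 + 0.2p_{NetOne}.
Similarly p_{NetOne} = 38.2 + 0.2p_{LinkUp}.
Substituting the second reaction function into the first: p_{LinkUp} = 33.7 + 0.2(38.2 + 0.2p_{LinkUp}), which gives 0.96p_{LinkUp} = 41.34 ⇒ p_{LinkUp} = 43.0625.
Then p_{NetOne} = 38.2 + 0.2·43.0625 = 46.8125.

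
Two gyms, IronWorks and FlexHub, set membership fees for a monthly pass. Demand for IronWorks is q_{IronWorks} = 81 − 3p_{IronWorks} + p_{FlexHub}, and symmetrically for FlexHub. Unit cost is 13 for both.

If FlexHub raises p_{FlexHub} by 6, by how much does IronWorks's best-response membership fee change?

IronWorks's profit: π = (p_{IronWorks} − 13)(81 − 3p_{IronWorks} + p_{FlexHub}).
∂π/∂p_{IronWorks} = 120 − 6p_{IronWorks} + p_{FlexHub} = 0 ⇒ p_{IronWorks} = 20 + (1/6)p_{FlexHub}.
The reaction-function slope is 1/6, so a 6-unit rise in p_{FlexHub} moves p_{IronWorks} by 1/6 × 6 = 1. IronWorks's best response rises — the actions are strategic complements.

1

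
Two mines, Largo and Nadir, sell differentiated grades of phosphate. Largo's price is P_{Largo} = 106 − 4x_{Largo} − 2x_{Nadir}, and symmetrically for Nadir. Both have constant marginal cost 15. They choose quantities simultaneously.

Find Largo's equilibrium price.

51.4

Mine Largo's profit: π = x_{Largo}(106 − 4x_{Largo} − 2x_{Nadir}) − 15x_{Largo}.
∂π/∂x_{Largo} = 91 − 8x_{Largo} − 2x_{Nadir} = 0 ⇒ x_{Largo} = 11.375 − 0.25x_{Nadir}.
The game is symmetric, so in equilibrium x_{Nadir} = x_{Largo}: the reaction function gives 1.25x_{Largo} = 11.375, hence x_{Largo} = 9.1.
P_{Largo} = 106 − 4·9.1 − 2·9.1 = 51.4.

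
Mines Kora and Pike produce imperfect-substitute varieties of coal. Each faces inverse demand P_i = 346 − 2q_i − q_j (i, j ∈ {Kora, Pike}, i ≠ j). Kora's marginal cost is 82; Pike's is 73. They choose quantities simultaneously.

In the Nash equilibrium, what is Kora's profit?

Mine Kora's profit: π = q_{Kora}(346 − 2q_{Kora} − q_{Pike}) − 82q_{Kora}.
∂π/∂q_{Kora} = 264 − 4q_{Kora} − q_{Pike} = 0 ⇒ q_{Kora} = 66 − 0.25q_{Pike}.
Similarly q_{Pike} = 68.25 − 0.25q_{Kora}.
Solving the two reaction functions simultaneously: (1 − (−0.25)(−0.25))q_{Kora} = 66 − 0.25·68.25, so 0.9375q_{Kora} = 48.9375 and q_{Kora} = 52.2.
Then q_{Pike} = 68.25 − 0.25·52.2 = 55.2.
P_{Kora} = 346 − 2·52.2 − 55.2 = 186.4.
Profit = (186.4 − 82)·52.2 = 5449.68.

5449.68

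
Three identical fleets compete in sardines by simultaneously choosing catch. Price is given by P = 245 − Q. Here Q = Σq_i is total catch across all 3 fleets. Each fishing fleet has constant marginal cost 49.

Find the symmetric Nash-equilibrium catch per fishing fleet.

A representative fishing fleet's profit is π_i = q_i(245 − Q) − 49q_i, with Q = q_i + Σ_{j≠i} q_j.
First-order condition: 196 − 2q_i − Σ_{j≠i} q_j = 0.
Imposing symmetry (q_j = q for all j) turns Σ_{j≠i} q_j into 2q, so 196 = 4q and q = 49.

49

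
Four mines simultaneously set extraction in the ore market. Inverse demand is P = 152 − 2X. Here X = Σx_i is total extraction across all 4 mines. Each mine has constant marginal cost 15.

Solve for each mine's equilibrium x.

A representative mine's profit is π_i = x_i(152 − 2X) − 15x_i, with X = x_i + Σ_{j≠i} x_j.
First-order condition: 137 − 4x_i − 2Σ_{j≠i} x_j = 0.
In a symmetric equilibrium every mine chooses the same x, so Σ_{j≠i} x_j = 3x. The condition becomes 137 − 10x = 0, giving x = 137/10 = 13.7.

13.7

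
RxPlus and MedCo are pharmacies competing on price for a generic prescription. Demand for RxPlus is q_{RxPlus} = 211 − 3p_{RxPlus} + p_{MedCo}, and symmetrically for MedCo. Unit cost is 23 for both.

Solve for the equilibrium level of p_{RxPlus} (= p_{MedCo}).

56

RxPlus's profit: π = (p_{RxPlus} − 23)(211 − 3p_{RxPlus} + p_{MedCo}).
∂π/∂p_{RxPlus} = 280 − 6p_{RxPlus} + p_{MedCo} = 0 ⇒ p_{RxPlus} = 140/3 + (1/6)p_{MedCo}.
By symmetry p_{MedCo} = p_{RxPlus}; substituting into the reaction function, (5/6)p_{RxPlus} = 140/3 and p_{RxPlus} = 56.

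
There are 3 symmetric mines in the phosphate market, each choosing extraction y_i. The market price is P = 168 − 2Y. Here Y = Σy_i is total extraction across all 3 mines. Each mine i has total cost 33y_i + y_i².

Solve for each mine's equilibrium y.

A representative mine's profit is π_i = y_i(168 − 2Y) − 33y_i − y_i², with Y = y_i + Σ_{j≠i} y_j.
First-order condition: 135 − 6y_i − 2Σ_{j≠i} y_j = 0.
Imposing symmetry (y_j = y for all j) turns Σ_{j≠i} y_j into 2y, so 135 = 10y and y = 13.5.

13.5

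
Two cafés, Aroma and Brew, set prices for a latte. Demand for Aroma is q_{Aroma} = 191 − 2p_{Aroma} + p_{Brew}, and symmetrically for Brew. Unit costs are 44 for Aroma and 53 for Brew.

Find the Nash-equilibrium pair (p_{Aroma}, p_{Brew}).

Aroma's profit: π = (p_{Aroma} − 44)(191 − 2p_{Aroma} + p_{Brew}).
∂π/∂p_{Aroma} = 279 − 4p_{Aroma} + p_{Brew} = 0 ⇒ p_{Aroma} = 69.75 + 0.25p_{Brew}.
Similarly p_{Brew} = 74.25 + 0.25p_{Aroma}.
Plugging p_{Brew} into Aroma's best response: p_{Aroma} = 69.75 + 0.25(74.25 + 0.25p_{Aroma}) ⇒ 0.9375p_{Aroma} = 88.3125, so p_{Aroma} = 94.2.
Then p_{Brew} = 74.25 + 0.25·94.2 = 97.8.

94.2, 97.8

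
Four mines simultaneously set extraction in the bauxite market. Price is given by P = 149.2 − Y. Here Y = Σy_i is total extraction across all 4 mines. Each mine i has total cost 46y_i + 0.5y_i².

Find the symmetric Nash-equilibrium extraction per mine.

A representative mine's profit is π_i = y_i(149.2 − Y) − 46y_i − 0.5y_i², with Y = y_i + Σ_{j≠i} y_j.
First-order condition: 103.2 − 3y_i − Σ_{j≠i} y_j = 0.
With identical mines, set every y_j = y: then 103.2 − 3y − 3y = 0, i.e. y = 103.2/6 = 17.2.

17.2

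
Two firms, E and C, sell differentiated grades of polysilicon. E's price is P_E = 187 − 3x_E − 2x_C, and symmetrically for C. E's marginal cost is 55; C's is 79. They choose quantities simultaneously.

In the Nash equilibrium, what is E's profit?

Firm E's profit: π = x_E(187 − 3x_E − 2x_C) − 55x_E.
∂π/∂x_E = 132 − 6x_E − 2x_C = 0 ⇒ x_E = 22 − (1/3)x_C.
Similarly x_C = 18 − (1/3)x_E.
Solving the two reaction functions simultaneously: (1 − (−1/3)(−1/3))x_E = 22 − (1/3)·18, so (8/9)x_E = 16 and x_E = 18.
Then x_C = 18 − (1/3)·18 = 12.
P_E = 187 − 3·18 − 2·12 = 109.
Profit = (109 − 55)·18 = 972.

972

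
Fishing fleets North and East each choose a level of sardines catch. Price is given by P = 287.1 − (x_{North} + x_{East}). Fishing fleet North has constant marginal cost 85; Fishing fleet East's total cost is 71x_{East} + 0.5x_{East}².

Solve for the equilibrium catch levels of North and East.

Fishing fleet North's profit: π = x_{North}(287.1 − (x_{North} + x_{East})) − 85x_{North}.
∂π/∂x_{North} = 202.1 − 2x_{North} − x_{East} = 0, so x_{North} = 101.05 − 0.5x_{East}.
For East: ∂π/∂x_{East} = 216.1 − 3x_{East} − x_{North} = 0 ⇒ x_{East} = 2161/30 − (1/3)x_{North}.
Substituting the second reaction function into the first: x_{North} = 101.05 − 0.5(2161/30 − (1/3)x_{North}), which gives (5/6)x_{North} = 1951/30 ⇒ x_{North} = 78.04.
Then x_{East} = 2161/30 − (1/3)·78.04 = 46.02.

78.04, 46.02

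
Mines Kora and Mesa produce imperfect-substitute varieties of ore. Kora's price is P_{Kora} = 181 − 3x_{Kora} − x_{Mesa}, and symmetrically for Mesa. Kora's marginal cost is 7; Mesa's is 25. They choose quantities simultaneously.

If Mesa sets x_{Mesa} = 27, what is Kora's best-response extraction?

Mine Kora's profit: π = x_{Kora}(181 − 3x_{Kora} − x_{Mesa}) − 7x_{Kora}.
∂π/∂x_{Kora} = 174 − 6x_{Kora} − x_{Mesa} = 0 ⇒ x_{Kora} = 29 − (1/6)x_{Mesa}.
At x_{Mesa} = 27: x_{Kora} = 29 − (1/6)·27 = 24.5.

24.5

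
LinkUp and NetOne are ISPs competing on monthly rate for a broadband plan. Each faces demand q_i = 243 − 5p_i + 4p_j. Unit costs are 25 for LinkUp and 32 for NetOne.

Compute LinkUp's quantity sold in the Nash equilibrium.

LinkUp's profit: π = (p_{LinkUp} − 25)(243 − 5p_{LinkUp} + 4p_{NetOne}).
∂π/∂p_{LinkUp} = 368 − 10p_{LinkUp} + 4p_{NetOne} = 0 ⇒ p_{LinkUp} = 36.8 + 0.4p_{NetOne}.
Similarly p_{NetOne} = 40.3 + 0.4p_{LinkUp}.
Substituting the second reaction function into the first: p_{LinkUp} = 36.8 + 0.4(40.3 + 0.4p_{LinkUp}), which gives 0.84p_{LinkUp} = 52.92 ⇒ p_{LinkUp} = 63.
Then p_{NetOne} = 40.3 + 0.4·63 = 65.5.
q_{LinkUp} = 243 − 5·63 + 4·65.5 = 190.

190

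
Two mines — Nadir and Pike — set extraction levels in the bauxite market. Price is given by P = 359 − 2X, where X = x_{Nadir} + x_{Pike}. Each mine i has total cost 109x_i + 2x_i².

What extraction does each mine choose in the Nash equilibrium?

Mine Nadir's profit: π = x_{Nadir}(359 − 2(x_{Nadir} + x_{Pike})) − 109x_{Nadir} − 2x_{Nadir}².
∂π/∂x_{Nadir} = 250 − 8x_{Nadir} − 2x_{Pike} = 0, so x_{Nadir} = 31.25 − 0.25x_{Pike}.
By symmetry x_{Pike} = x_{Nadir}; substituting into the reaction function, 1.25x_{Nadir} = 31.25 and x_{Nadir} = 25.

25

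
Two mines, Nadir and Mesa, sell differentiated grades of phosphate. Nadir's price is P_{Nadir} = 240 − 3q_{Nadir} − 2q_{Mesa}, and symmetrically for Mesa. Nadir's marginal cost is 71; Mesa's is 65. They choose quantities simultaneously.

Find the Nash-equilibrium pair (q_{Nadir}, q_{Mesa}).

20.75, 22.25

Mine Nadir's profit: π = q_{Nadir}(240 − 3q_{Nadir} − 2q_{Mesa}) − 71q_{Nadir}.
∂π/∂q_{Nadir} = 169 − 6q_{Nadir} − 2q_{Mesa} = 0 ⇒ q_{Nadir} = 169/6 − (1/3)q_{Mesa}.
Similarly q_{Mesa} = 175/6 − (1/3)q_{Nadir}.
Solving the two reaction functions simultaneously: (1 − (−1/3)(−1/3))q_{Nadir} = 169/6 − (1/3)·(175/6), so (8/9)q_{Nadir} = 166/9 and q_{Nadir} = 20.75.
Then q_{Mesa} = 175/6 − (1/3)·20.75 = 22.25.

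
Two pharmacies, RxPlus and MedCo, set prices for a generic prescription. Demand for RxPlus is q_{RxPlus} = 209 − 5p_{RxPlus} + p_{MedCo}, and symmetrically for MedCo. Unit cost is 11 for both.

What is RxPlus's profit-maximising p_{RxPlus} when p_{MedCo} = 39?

RxPlus's profit: π = (p_{RxPlus} − 11)(209 − 5p_{RxPlus} + p_{MedCo}).
∂π/∂p_{RxPlus} = 264 − 10p_{RxPlus} + p_{MedCo} = 0 ⇒ p_{RxPlus} = 26.4 + 0.1p_{MedCo}.
At p_{MedCo} = 39: p_{RxPlus} = 26.4 + 0.1·39 = 30.3.

30.3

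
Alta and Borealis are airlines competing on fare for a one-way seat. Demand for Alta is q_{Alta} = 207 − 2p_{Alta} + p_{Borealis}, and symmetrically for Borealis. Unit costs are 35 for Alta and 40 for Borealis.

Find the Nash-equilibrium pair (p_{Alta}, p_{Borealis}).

93, 95

Alta's profit: π = (p_{Alta} − 35)(207 − 2p_{Alta} + p_{Borealis}).
∂π/∂p_{Alta} = 277 − 4p_{Alta} + p_{Borealis} = 0 ⇒ p_{Alta} = 69.25 + 0.25p_{Borealis}.
Similarly p_{Borealis} = 71.75 + 0.25p_{Alta}.
Substituting the second reaction function into the first: p_{Alta} = 69.25 + 0.25(71.75 + 0.25p_{Alta}), which gives 0.9375p_{Alta} = 87.1875 ⇒ p_{Alta} = 93.
Then p_{Borealis} = 71.75 + 0.25·93 = 95.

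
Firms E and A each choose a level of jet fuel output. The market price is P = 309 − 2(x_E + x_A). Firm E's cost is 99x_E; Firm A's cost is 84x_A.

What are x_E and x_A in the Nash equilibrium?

Firm E's profit: π = x_E(309 − 2(x_E + x_A)) − 99x_E.
∂π/∂x_E = 210 − 4x_E − 2x_A = 0, so x_E = 52.5 − 0.5x_A.
By the same steps for A: x_A = 56.25 − 0.5x_E.
Solving the two reaction functions simultaneously: (1 − (−0.5)(−0.5))x_E = 52.5 − 0.5·56.25, so 0.75x_E = 24.375 and x_E = 32.5.
Then x_A = 56.25 − 0.5·32.5 = 40.

32.5, 40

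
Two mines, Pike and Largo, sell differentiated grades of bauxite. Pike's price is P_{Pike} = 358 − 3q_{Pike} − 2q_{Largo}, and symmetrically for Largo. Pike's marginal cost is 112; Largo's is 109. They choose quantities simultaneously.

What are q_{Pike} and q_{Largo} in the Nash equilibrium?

Mine Pike's profit: π = q_{Pike}(358 − 3q_{Pike} − 2q_{Largo}) − 112q_{Pike}.
∂π/∂q_{Pike} = 246 − 6q_{Pike} − 2q_{Largo} = 0 ⇒ q_{Pike} = 41 − (1/3)q_{Largo}.
Similarly q_{Largo} = 41.5 − (1/3)q_{Pike}.
Substituting the second reaction function into the first: q_{Pike} = 41 − (1/3)(41.5 − (1/3)q_{Pike}), which gives (8/9)q_{Pike} = 163/6 ⇒ q_{Pike} = 30.5625.
Then q_{Largo} = 41.5 − (1/3)·30.5625 = 31.3125.

30.5625, 31.3125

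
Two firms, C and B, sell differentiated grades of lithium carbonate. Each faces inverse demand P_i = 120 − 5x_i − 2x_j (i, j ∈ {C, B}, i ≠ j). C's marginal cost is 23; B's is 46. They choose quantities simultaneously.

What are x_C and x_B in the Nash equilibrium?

Firm C's profit: π = x_C(120 − 5x_C − 2x_B) − 23x_C.
∂π/∂x_C = 97 − 10x_C − 2x_B = 0 ⇒ x_C = 9.7 − 0.2x_B.
Similarly x_B = 7.4 − 0.2x_C.
Plugging x_B into C's best response: x_C = 9.7 − 0.2(7.4 − 0.2x_C) ⇒ 0.96x_C = 8.22, so x_C = 8.5625.
Then x_B = 7.4 − 0.2·8.5625 = 5.6875.

8.5625, 5.6875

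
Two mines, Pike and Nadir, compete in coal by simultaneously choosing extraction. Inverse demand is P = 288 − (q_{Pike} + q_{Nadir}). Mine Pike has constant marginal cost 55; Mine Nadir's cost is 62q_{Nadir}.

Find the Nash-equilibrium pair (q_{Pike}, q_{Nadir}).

80, 73

Mine Pike's profit: π = q_{Pike}(288 − (q_{Pike} + q_{Nadir})) − 55q_{Pike}.
∂π/∂q_{Pike} = 233 − 2q_{Pike} − q_{Nadir} = 0, so q_{Pike} = 116.5 − 0.5q_{Nadir}.
By the same steps for Nadir: q_{Nadir} = 113 − 0.5q_{Pike}.
Substituting the second reaction function into the first: q_{Pike} = 116.5 − 0.5(113 − 0.5q_{Pike}), which gives 0.75q_{Pike} = 60 ⇒ q_{Pike} = 80.
Then q_{Nadir} = 113 − 0.5·80 = 73.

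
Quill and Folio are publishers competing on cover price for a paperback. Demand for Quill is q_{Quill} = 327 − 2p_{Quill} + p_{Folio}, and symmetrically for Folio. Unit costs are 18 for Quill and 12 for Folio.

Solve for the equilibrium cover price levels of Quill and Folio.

120.2, 117.8

Quill's profit: π = (p_{Quill} − 18)(327 − 2p_{Quill} + p_{Folio}).
∂π/∂p_{Quill} = 363 − 4p_{Quill} + p_{Folio} = 0 ⇒ p_{Quill} = 90.75 + 0.25p_{Folio}.
Similarly p_{Folio} = 87.75 + 0.25p_{Quill}.
Solving the two reaction functions simultaneously: (1 − (0.25)(0.25))p_{Quill} = 90.75 + 0.25·87.75, so 0.9375p_{Quill} = 112.6875 and p_{Quill} = 120.2.
Then p_{Folio} = 87.75 + 0.25·120.2 = 117.8.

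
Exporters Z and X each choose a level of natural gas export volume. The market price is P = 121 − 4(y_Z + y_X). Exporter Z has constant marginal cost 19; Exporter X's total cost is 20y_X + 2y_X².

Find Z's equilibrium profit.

420.25

Exporter Z's profit: π = y_Z(121 − 4(y_Z + y_X)) − 19y_Z.
∂π/∂y_Z = 102 − 8y_Z − 4y_X = 0, so y_Z = 12.75 − 0.5y_X.
For X: ∂π/∂y_X = 101 − 12y_X − 4y_Z = 0 ⇒ y_X = 101/12 − (1/3)y_Z.
Plugging y_X into Z's best response: y_Z = 12.75 − 0.5(101/12 − (1/3)y_Z) ⇒ (5/6)y_Z = 205/24, so y_Z = 10.25.
Then y_X = 101/12 − (1/3)·10.25 = 5.
Price P = 121 − 4·15.25 = 60.
Z's profit: (60 − 19)·10.25 = 420.25.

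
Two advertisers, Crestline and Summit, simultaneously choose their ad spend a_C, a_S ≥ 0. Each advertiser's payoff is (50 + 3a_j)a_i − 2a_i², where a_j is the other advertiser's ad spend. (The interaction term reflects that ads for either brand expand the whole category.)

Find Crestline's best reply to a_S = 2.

14

Crestline's payoff is (50 + 3a_S)a_C − 2a_C².
∂π/∂a_C = 50 + 3a_S − 4a_C = 0, so a_C = 12.5 + 0.75a_S.
At a_S = 2: a_C = 12.5 + 0.75·2 = 14.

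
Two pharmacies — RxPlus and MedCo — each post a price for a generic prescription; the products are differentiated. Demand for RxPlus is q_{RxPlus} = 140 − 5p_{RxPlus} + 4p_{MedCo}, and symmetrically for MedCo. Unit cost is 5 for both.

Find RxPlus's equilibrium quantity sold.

RxPlus's profit: π = (p_{RxPlus} − 5)(140 − 5p_{RxPlus} + 4p_{MedCo}).
∂π/∂p_{RxPlus} = 165 − 10p_{RxPlus} + 4p_{MedCo} = 0 ⇒ p_{RxPlus} = 16.5 + 0.4p_{MedCo}.
By symmetry p_{MedCo} = p_{RxPlus}; substituting into the reaction function, 0.6p_{RxPlus} = 16.5 and p_{RxPlus} = 27.5.
q_{RxPlus} = 140 − 5·27.5 + 4·27.5 = 112.5.

112.5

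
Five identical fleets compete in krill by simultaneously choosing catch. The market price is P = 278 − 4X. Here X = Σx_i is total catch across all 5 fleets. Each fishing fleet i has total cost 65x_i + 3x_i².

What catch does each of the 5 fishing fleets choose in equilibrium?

A representative fishing fleet's profit is π_i = x_i(278 − 4X) − 65x_i − 3x_i², with X = x_i + Σ_{j≠i} x_j.
First-order condition: 213 − 14x_i − 4Σ_{j≠i} x_j = 0.
With identical fishing fleets, set every x_j = x: then 213 − 14x − 16x = 0, i.e. x = 213/30 = 7.1.

7.1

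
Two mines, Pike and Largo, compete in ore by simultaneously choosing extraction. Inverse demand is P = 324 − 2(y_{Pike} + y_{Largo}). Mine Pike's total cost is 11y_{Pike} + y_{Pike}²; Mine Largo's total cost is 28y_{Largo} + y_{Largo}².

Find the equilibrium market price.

Mine Pike's profit: π = y_{Pike}(324 − 2(y_{Pike} + y_{Largo})) − 11y_{Pike} − y_{Pike}².
∂π/∂y_{Pike} = 313 − 6y_{Pike} − 2y_{Largo} = 0, so y_{Pike} = 313/6 − (1/3)y_{Largo}.
By the same steps for Largo: y_{Largo} = 148/3 − (1/3)y_{Pike}.
Plugging y_{Largo} into Pike's best response: y_{Pike} = 313/6 − (1/3)(148/3 − (1/3)y_{Pike}) ⇒ (8/9)y_{Pike} = 643/18, so y_{Pike} = 40.1875.
Then y_{Largo} = 148/3 − (1/3)·40.1875 = 35.9375.
Equilibrium price: P = 324 − 2·76.125 = 171.75.

171.75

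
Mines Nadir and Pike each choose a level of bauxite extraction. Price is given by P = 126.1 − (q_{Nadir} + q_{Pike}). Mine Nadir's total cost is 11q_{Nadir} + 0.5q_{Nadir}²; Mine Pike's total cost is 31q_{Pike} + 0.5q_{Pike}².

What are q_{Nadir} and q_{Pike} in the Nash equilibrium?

Mine Nadir's profit: π = q_{Nadir}(126.1 − (q_{Nadir} + q_{Pike})) − 11q_{Nadir} − 0.5q_{Nadir}².
∂π/∂q_{Nadir} = 115.1 − 3q_{Nadir} − q_{Pike} = 0, so q_{Nadir} = 1151/30 − (1/3)q_{Pike}.
By the same steps for Pike: q_{Pike} = 31.7 − (1/3)q_{Nadir}.
Substituting the second reaction function into the first: q_{Nadir} = 1151/30 − (1/3)(31.7 − (1/3)q_{Nadir}), which gives (8/9)q_{Nadir} = 27.8 ⇒ q_{Nadir} = 31.275.
Then q_{Pike} = 31.7 − (1/3)·31.275 = 21.275.

31.275, 21.275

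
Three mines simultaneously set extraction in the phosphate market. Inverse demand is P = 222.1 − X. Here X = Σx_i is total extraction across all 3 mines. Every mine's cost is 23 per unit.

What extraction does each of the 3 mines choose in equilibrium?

49.775

A representative mine's profit is π_i = x_i(222.1 − X) − 23x_i, with X = x_i + Σ_{j≠i} x_j.
First-order condition: 199.1 − 2x_i − Σ_{j≠i} x_j = 0.
With identical mines, set every x_j = x: then 199.1 − 2x − 2x = 0, i.e. x = 199.1/4 = 49.775.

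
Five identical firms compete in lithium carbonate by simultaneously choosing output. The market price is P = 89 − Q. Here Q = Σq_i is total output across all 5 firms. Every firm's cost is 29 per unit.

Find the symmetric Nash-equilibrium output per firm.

A representative firm's profit is π_i = q_i(89 − Q) − 29q_i, with Q = q_i + Σ_{j≠i} q_j.
First-order condition: 60 − 2q_i − Σ_{j≠i} q_j = 0.
In a symmetric equilibrium every firm chooses the same q, so Σ_{j≠i} q_j = 4q. The condition becomes 60 − 6q = 0, giving q = 60/6 = 10.

10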